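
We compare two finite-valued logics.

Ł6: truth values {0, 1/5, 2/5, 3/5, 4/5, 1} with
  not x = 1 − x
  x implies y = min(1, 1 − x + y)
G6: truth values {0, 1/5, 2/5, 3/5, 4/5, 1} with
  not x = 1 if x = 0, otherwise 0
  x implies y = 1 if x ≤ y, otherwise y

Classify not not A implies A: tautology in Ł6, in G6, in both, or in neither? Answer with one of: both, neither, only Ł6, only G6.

In Ł6: every assignment gives 1 — tautology.
In G6: at A = 1/5 the value is 1/5 — not a tautology.

only Ł6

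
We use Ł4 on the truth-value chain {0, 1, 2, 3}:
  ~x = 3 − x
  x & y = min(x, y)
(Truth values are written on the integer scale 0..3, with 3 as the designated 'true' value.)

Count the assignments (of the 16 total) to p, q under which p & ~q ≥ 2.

p = 0, q = 0 ↦ 0  <
p = 0, q = 1 ↦ 0  <
p = 0, q = 2 ↦ 0  <
p = 0, q = 3 ↦ 0  <
p = 1, q = 0 ↦ 1  <
p = 1, q = 1 ↦ 1  <
p = 1, q = 2 ↦ 1  <
p = 1, q = 3 ↦ 0  <
p = 2, q = 0 ↦ 2  ≥
p = 2, q = 1 ↦ 2  ≥
p = 2, q = 2 ↦ 1  <
p = 2, q = 3 ↦ 0  <
p = 3, q = 0 ↦ 3  ≥
p = 3, q = 1 ↦ 2  ≥
p = 3, q = 2 ↦ 1  <
p = 3, q = 3 ↦ 0  <
So 4 of the 16 assignments meet the threshold.

4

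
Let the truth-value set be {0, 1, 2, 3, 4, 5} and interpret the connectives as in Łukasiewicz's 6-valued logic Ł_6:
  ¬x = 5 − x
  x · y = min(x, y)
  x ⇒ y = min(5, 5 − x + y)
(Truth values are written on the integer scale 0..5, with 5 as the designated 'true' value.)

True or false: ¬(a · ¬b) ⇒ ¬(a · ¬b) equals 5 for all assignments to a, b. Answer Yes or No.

Yes

At a = 0, b = 3, for instance:
¬b = ¬3 = 2
a · ¬b = 0 · 2 = 0
¬(a · ¬b) = ¬0 = 5
¬(a · ¬b) ⇒ ¬(a · ¬b) = 5 ⇒ 5 = 5
and checking the remaining 35 assignments likewise gives ≥ 5 in every case.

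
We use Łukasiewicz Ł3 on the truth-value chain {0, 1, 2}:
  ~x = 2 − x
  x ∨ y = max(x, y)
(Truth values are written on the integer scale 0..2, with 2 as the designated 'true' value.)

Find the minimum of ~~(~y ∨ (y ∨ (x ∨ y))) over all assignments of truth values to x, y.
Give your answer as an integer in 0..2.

Take x = 0, y = 1:
~y = ~1 = 1
x ∨ y = 0 ∨ 1 = 1
y ∨ (x ∨ y) = 1 ∨ 1 = 1
~y ∨ (y ∨ (x ∨ y)) = 1 ∨ 1 = 1
~(~y ∨ (y ∨ (x ∨ y))) = ~1 = 1
~~(~y ∨ (y ∨ (x ∨ y))) = ~1 = 1
No assignment yields a value below 1, so this is the minimum.

1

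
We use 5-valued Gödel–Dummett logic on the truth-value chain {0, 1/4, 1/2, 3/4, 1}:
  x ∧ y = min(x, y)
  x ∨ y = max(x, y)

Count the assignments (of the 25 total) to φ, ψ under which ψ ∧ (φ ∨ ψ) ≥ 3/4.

10

value 1: 5 assignments (counts)
value 3/4: 5 assignments (counts)
value 1/2: 5 assignments
value 1/4: 5 assignments
value 0: 5 assignments
So 10 of the 25 assignments meet the threshold.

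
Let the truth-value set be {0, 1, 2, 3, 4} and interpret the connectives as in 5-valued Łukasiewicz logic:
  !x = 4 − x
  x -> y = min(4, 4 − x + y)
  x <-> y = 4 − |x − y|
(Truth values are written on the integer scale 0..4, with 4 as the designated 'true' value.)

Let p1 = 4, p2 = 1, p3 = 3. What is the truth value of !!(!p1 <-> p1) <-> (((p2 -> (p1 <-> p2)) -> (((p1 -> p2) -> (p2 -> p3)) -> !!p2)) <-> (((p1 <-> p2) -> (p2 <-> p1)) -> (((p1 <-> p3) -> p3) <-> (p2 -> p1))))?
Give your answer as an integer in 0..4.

!p1 = !4 = 0
!p1 <-> p1 = 0 <-> 4 = 0
!(!p1 <-> p1) = !0 = 4
!!(!p1 <-> p1) = !4 = 0
p1 <-> p2 = 4 <-> 1 = 1
p2 -> (p1 <-> p2) = 1 -> 1 = 4
p1 -> p2 = 4 -> 1 = 1
p2 -> p3 = 1 -> 3 = 4
(p1 -> p2) -> (p2 -> p3) = 1 -> 4 = 4
!p2 = !1 = 3
!!p2 = !3 = 1
((p1 -> p2) -> (p2 -> p3)) -> !!p2 = 4 -> 1 = 1
(p2 -> (p1 <-> p2)) -> (((p1 -> p2) -> (p2 -> p3)) -> !!p2) = 4 -> 1 = 1
p1 <-> p2 = 4 <-> 1 = 1
p2 <-> p1 = 1 <-> 4 = 1
(p1 <-> p2) -> (p2 <-> p1) = 1 -> 1 = 4
p1 <-> p3 = 4 <-> 3 = 3
(p1 <-> p3) -> p3 = 3 -> 3 = 4
p2 -> p1 = 1 -> 4 = 4
((p1 <-> p3) -> p3) <-> (p2 -> p1) = 4 <-> 4 = 4
((p1 <-> p2) -> (p2 <-> p1)) -> (((p1 <-> p3) -> p3) <-> (p2 -> p1)) = 4 -> 4 = 4
((p2 -> (p1 <-> p2)) -> (((p1 -> p2) -> (p2 -> p3)) -> !!p2)) <-> (((p1 <-> p2) -> (p2 <-> p1)) -> (((p1 <-> p3) -> p3) <-> (p2 -> p1))) = 1 <-> 4 = 1
!!(!p1 <-> p1) <-> (((p2 -> (p1 <-> p2)) -> (((p1 -> p2) -> (p2 -> p3)) -> !!p2)) <-> (((p1 <-> p2) -> (p2 <-> p1)) -> (((p1 <-> p3) -> p3) <-> (p2 -> p1)))) = 0 <-> 1 = 3

3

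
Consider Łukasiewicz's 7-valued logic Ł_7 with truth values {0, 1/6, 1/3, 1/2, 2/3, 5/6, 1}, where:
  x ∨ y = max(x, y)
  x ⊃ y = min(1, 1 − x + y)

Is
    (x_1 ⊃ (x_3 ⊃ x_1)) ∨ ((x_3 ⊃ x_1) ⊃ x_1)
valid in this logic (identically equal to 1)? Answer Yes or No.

Yes

At x_1 = 5/6, x_3 = 1/6, for instance:
x_3 ⊃ x_1 = 1/6 ⊃ 5/6 = 1
x_1 ⊃ (x_3 ⊃ x_1) = 5/6 ⊃ 1 = 1
(x_3 ⊃ x_1) ⊃ x_1 = 1 ⊃ 5/6 = 5/6
(x_1 ⊃ (x_3 ⊃ x_1)) ∨ ((x_3 ⊃ x_1) ⊃ x_1) = 1 ∨ 5/6 = 1
and checking the remaining 48 assignments likewise gives ≥ 1 in every case.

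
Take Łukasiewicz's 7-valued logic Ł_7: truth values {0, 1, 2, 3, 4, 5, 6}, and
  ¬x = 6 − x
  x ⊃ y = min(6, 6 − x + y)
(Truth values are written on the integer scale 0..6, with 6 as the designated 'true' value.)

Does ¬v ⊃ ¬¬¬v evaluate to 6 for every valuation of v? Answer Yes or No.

Yes

v = 0 ↦ 6
v = 1 ↦ 6
v = 2 ↦ 6
v = 3 ↦ 6
v = 4 ↦ 6
v = 5 ↦ 6
v = 6 ↦ 6
Every assignment gives a value ≥ 6.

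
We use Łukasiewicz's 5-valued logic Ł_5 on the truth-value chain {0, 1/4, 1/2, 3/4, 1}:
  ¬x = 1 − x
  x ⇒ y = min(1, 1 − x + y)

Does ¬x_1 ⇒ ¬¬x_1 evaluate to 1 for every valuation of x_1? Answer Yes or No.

Counterexample: take x_1 = 0.
¬x_1 = ¬0 = 1
¬x_1 = ¬0 = 1
¬¬x_1 = ¬1 = 0
¬x_1 ⇒ ¬¬x_1 = 1 ⇒ 0 = 0
This gives 0 ≠ 1.

No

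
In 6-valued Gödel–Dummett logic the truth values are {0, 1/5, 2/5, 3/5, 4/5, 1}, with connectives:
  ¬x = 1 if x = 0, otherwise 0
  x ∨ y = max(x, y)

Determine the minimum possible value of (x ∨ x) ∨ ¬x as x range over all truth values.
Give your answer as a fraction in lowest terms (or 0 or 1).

1/5

Take x = 1/5:
x ∨ x = 1/5 ∨ 1/5 = 1/5
¬x = ¬1/5 = 0
(x ∨ x) ∨ ¬x = 1/5 ∨ 0 = 1/5
No assignment yields a value below 1/5, so this is the minimum.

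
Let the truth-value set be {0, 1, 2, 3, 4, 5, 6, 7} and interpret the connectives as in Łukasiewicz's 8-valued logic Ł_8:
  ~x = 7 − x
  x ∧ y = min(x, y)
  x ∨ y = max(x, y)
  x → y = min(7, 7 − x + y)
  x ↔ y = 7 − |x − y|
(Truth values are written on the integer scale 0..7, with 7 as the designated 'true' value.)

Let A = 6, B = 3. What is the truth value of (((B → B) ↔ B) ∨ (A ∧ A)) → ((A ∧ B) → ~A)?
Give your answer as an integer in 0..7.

6

B → B = 3 → 3 = 7
(B → B) ↔ B = 7 ↔ 3 = 3
A ∧ A = 6 ∧ 6 = 6
((B → B) ↔ B) ∨ (A ∧ A) = 3 ∨ 6 = 6
A ∧ B = 6 ∧ 3 = 3
~A = ~6 = 1
(A ∧ B) → ~A = 3 → 1 = 5
(((B → B) ↔ B) ∨ (A ∧ A)) → ((A ∧ B) → ~A) = 6 → 5 = 6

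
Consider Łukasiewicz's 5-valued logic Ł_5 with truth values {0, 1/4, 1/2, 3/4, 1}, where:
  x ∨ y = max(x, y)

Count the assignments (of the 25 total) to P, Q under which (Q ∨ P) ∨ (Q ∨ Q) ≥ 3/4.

value 1: 9 assignments (counts)
value 3/4: 7 assignments (counts)
value 1/2: 5 assignments
value 1/4: 3 assignments
value 0: 1 assignment
So 16 of the 25 assignments meet the threshold.

16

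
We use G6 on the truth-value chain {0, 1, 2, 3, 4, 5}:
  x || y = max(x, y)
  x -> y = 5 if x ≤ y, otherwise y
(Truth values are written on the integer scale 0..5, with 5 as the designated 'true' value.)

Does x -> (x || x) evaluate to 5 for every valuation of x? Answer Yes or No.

x = 0 ↦ 5
x = 1 ↦ 5
x = 2 ↦ 5
x = 3 ↦ 5
x = 4 ↦ 5
x = 5 ↦ 5
Every assignment gives a value ≥ 5.

Yes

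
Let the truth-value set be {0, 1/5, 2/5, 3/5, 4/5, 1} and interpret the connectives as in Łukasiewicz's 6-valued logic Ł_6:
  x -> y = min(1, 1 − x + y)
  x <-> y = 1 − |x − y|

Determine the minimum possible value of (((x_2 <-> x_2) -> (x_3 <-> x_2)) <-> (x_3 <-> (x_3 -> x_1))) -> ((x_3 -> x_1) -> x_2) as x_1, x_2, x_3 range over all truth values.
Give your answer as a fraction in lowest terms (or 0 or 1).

1/5

Take x_1 = 1/5, x_2 = 0, x_3 = 2/5:
x_2 <-> x_2 = 0 <-> 0 = 1
x_3 <-> x_2 = 2/5 <-> 0 = 3/5
(x_2 <-> x_2) -> (x_3 <-> x_2) = 1 -> 3/5 = 3/5
x_3 -> x_1 = 2/5 -> 1/5 = 4/5
x_3 <-> (x_3 -> x_1) = 2/5 <-> 4/5 = 3/5
((x_2 <-> x_2) -> (x_3 <-> x_2)) <-> (x_3 <-> (x_3 -> x_1)) = 3/5 <-> 3/5 = 1
x_3 -> x_1 = 2/5 -> 1/5 = 4/5
(x_3 -> x_1) -> x_2 = 4/5 -> 0 = 1/5
(((x_2 <-> x_2) -> (x_3 <-> x_2)) <-> (x_3 <-> (x_3 -> x_1))) -> ((x_3 -> x_1) -> x_2) = 1 -> 1/5 = 1/5
No assignment yields a value below 1/5, so this is the minimum.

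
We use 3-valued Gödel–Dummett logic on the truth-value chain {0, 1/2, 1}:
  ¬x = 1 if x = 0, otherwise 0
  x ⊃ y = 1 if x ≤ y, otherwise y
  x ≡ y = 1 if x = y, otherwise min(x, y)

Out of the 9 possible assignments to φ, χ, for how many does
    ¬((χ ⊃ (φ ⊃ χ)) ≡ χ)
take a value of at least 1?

φ = 0, χ = 0 ↦ 1  ≥
φ = 0, χ = 1/2 ↦ 0  <
φ = 0, χ = 1 ↦ 0  <
φ = 1/2, χ = 0 ↦ 1  ≥
φ = 1/2, χ = 1/2 ↦ 0  <
φ = 1/2, χ = 1 ↦ 0  <
φ = 1, χ = 0 ↦ 1  ≥
φ = 1, χ = 1/2 ↦ 0  <
φ = 1, χ = 1 ↦ 0  <
So 3 of the 9 assignments meet the threshold.

3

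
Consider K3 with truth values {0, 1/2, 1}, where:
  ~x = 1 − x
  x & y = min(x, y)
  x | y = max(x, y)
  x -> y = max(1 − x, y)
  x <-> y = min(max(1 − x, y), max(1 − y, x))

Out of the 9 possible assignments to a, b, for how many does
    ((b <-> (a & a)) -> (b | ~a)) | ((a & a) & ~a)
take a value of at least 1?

a = 0, b = 0 ↦ 1  ≥
a = 0, b = 1/2 ↦ 1  ≥
a = 0, b = 1 ↦ 1  ≥
a = 1/2, b = 0 ↦ 1/2  <
a = 1/2, b = 1/2 ↦ 1/2  <
a = 1/2, b = 1 ↦ 1  ≥
a = 1, b = 0 ↦ 1  ≥
a = 1, b = 1/2 ↦ 1/2  <
a = 1, b = 1 ↦ 1  ≥
So 6 of the 9 assignments meet the threshold.

6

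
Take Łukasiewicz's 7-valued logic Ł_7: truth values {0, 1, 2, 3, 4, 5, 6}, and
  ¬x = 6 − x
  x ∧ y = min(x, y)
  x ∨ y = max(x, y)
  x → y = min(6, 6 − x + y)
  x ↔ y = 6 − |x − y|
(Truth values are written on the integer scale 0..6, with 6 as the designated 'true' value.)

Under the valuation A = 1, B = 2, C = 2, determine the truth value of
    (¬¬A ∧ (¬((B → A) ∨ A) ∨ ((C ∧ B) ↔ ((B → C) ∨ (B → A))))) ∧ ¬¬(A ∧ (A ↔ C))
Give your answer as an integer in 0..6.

1

¬A = ¬1 = 5
¬¬A = ¬5 = 1
B → A = 2 → 1 = 5
(B → A) ∨ A = 5 ∨ 1 = 5
¬((B → A) ∨ A) = ¬5 = 1
C ∧ B = 2 ∧ 2 = 2
B → C = 2 → 2 = 6
B → A = 2 → 1 = 5
(B → C) ∨ (B → A) = 6 ∨ 5 = 6
(C ∧ B) ↔ ((B → C) ∨ (B → A)) = 2 ↔ 6 = 2
¬((B → A) ∨ A) ∨ ((C ∧ B) ↔ ((B → C) ∨ (B → A))) = 1 ∨ 2 = 2
¬¬A ∧ (¬((B → A) ∨ A) ∨ ((C ∧ B) ↔ ((B → C) ∨ (B → A)))) = 1 ∧ 2 = 1
A ↔ C = 1 ↔ 2 = 5
A ∧ (A ↔ C) = 1 ∧ 5 = 1
¬(A ∧ (A ↔ C)) = ¬1 = 5
¬¬(A ∧ (A ↔ C)) = ¬5 = 1
(¬¬A ∧ (¬((B → A) ∨ A) ∨ ((C ∧ B) ↔ ((B → C) ∨ (B → A))))) ∧ ¬¬(A ∧ (A ↔ C)) = 1 ∧ 1 = 1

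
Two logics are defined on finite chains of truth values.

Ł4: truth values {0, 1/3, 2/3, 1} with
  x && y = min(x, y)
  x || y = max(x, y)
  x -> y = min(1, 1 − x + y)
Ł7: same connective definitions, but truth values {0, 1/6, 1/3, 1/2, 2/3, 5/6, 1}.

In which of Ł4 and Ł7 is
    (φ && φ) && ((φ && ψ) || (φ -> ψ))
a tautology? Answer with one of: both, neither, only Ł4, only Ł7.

neither

In Ł4: at φ = 0, ψ = 0 the value is 0 — not a tautology.
In Ł7: at φ = 0, ψ = 0 the value is 0 — not a tautology.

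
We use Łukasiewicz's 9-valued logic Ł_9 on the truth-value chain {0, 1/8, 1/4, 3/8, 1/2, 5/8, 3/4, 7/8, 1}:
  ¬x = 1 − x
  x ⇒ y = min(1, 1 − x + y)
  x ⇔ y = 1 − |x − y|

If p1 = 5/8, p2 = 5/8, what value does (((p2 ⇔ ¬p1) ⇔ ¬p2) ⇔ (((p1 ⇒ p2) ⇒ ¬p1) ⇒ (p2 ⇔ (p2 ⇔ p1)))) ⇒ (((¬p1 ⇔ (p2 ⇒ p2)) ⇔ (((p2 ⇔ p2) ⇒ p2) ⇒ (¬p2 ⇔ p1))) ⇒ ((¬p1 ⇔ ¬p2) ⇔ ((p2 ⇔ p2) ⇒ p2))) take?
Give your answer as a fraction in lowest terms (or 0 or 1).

1

¬p1 = ¬5/8 = 3/8
p2 ⇔ ¬p1 = 5/8 ⇔ 3/8 = 3/4
¬p2 = ¬5/8 = 3/8
(p2 ⇔ ¬p1) ⇔ ¬p2 = 3/4 ⇔ 3/8 = 5/8
p1 ⇒ p2 = 5/8 ⇒ 5/8 = 1
¬p1 = ¬5/8 = 3/8
(p1 ⇒ p2) ⇒ ¬p1 = 1 ⇒ 3/8 = 3/8
p2 ⇔ p1 = 5/8 ⇔ 5/8 = 1
p2 ⇔ (p2 ⇔ p1) = 5/8 ⇔ 1 = 5/8
((p1 ⇒ p2) ⇒ ¬p1) ⇒ (p2 ⇔ (p2 ⇔ p1)) = 3/8 ⇒ 5/8 = 1
((p2 ⇔ ¬p1) ⇔ ¬p2) ⇔ (((p1 ⇒ p2) ⇒ ¬p1) ⇒ (p2 ⇔ (p2 ⇔ p1))) = 5/8 ⇔ 1 = 5/8
¬p1 = ¬5/8 = 3/8
p2 ⇒ p2 = 5/8 ⇒ 5/8 = 1
¬p1 ⇔ (p2 ⇒ p2) = 3/8 ⇔ 1 = 3/8
p2 ⇔ p2 = 5/8 ⇔ 5/8 = 1
(p2 ⇔ p2) ⇒ p2 = 1 ⇒ 5/8 = 5/8
¬p2 = ¬5/8 = 3/8
¬p2 ⇔ p1 = 3/8 ⇔ 5/8 = 3/4
((p2 ⇔ p2) ⇒ p2) ⇒ (¬p2 ⇔ p1) = 5/8 ⇒ 3/4 = 1
(¬p1 ⇔ (p2 ⇒ p2)) ⇔ (((p2 ⇔ p2) ⇒ p2) ⇒ (¬p2 ⇔ p1)) = 3/8 ⇔ 1 = 3/8
¬p1 = ¬5/8 = 3/8
¬p2 = ¬5/8 = 3/8
¬p1 ⇔ ¬p2 = 3/8 ⇔ 3/8 = 1
p2 ⇔ p2 = 5/8 ⇔ 5/8 = 1
(p2 ⇔ p2) ⇒ p2 = 1 ⇒ 5/8 = 5/8
(¬p1 ⇔ ¬p2) ⇔ ((p2 ⇔ p2) ⇒ p2) = 1 ⇔ 5/8 = 5/8
((¬p1 ⇔ (p2 ⇒ p2)) ⇔ (((p2 ⇔ p2) ⇒ p2) ⇒ (¬p2 ⇔ p1))) ⇒ ((¬p1 ⇔ ¬p2) ⇔ ((p2 ⇔ p2) ⇒ p2)) = 3/8 ⇒ 5/8 = 1
(((p2 ⇔ ¬p1) ⇔ ¬p2) ⇔ (((p1 ⇒ p2) ⇒ ¬p1) ⇒ (p2 ⇔ (p2 ⇔ p1)))) ⇒ (((¬p1 ⇔ (p2 ⇒ p2)) ⇔ (((p2 ⇔ p2) ⇒ p2) ⇒ (¬p2 ⇔ p1))) ⇒ ((¬p1 ⇔ ¬p2) ⇔ ((p2 ⇔ p2) ⇒ p2))) = 5/8 ⇒ 1 = 1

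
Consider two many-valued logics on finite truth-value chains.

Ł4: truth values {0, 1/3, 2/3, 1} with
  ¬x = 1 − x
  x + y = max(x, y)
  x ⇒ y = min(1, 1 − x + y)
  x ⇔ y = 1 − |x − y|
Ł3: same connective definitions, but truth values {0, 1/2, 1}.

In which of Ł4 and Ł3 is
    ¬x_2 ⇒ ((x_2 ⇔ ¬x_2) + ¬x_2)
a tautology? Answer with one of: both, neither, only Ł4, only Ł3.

In Ł4: every assignment gives 1 — tautology.
In Ł3: every assignment gives 1 — tautology.

both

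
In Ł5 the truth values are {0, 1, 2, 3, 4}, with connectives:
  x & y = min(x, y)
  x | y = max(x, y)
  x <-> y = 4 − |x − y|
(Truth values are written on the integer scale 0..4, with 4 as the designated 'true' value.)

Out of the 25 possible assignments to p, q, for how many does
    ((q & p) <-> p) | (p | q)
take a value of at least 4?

value 4: 19 assignments (counts)
value 3: 5 assignments
value 2: 1 assignment
So 19 of the 25 assignments meet the threshold.

19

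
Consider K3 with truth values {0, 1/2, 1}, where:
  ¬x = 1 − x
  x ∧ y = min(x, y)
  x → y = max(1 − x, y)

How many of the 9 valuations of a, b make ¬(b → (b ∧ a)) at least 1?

a = 0, b = 0 ↦ 0  <
a = 0, b = 1/2 ↦ 1/2  <
a = 0, b = 1 ↦ 1  ≥
a = 1/2, b = 0 ↦ 0  <
a = 1/2, b = 1/2 ↦ 1/2  <
a = 1/2, b = 1 ↦ 1/2  <
a = 1, b = 0 ↦ 0  <
a = 1, b = 1/2 ↦ 1/2  <
a = 1, b = 1 ↦ 0  <
So 1 of the 9 assignments meets the threshold.

1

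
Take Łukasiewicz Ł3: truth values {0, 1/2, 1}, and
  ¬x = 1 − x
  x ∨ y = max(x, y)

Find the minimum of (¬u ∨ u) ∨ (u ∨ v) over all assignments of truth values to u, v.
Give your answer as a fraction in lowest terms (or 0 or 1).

Take u = 1/2, v = 0:
¬u = ¬1/2 = 1/2
¬u ∨ u = 1/2 ∨ 1/2 = 1/2
u ∨ v = 1/2 ∨ 0 = 1/2
(¬u ∨ u) ∨ (u ∨ v) = 1/2 ∨ 1/2 = 1/2
No assignment yields a value below 1/2, so this is the minimum.

1/2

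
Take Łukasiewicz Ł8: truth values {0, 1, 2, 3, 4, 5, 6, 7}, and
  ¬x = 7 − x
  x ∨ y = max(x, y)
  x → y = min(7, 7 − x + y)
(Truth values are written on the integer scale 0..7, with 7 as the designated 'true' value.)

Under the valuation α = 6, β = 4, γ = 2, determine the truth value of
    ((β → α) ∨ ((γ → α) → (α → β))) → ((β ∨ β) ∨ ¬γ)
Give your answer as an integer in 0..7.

5

β → α = 4 → 6 = 7
γ → α = 2 → 6 = 7
α → β = 6 → 4 = 5
(γ → α) → (α → β) = 7 → 5 = 5
(β → α) ∨ ((γ → α) → (α → β)) = 7 ∨ 5 = 7
β ∨ β = 4 ∨ 4 = 4
¬γ = ¬2 = 5
(β ∨ β) ∨ ¬γ = 4 ∨ 5 = 5
((β → α) ∨ ((γ → α) → (α → β))) → ((β ∨ β) ∨ ¬γ) = 7 → 5 = 5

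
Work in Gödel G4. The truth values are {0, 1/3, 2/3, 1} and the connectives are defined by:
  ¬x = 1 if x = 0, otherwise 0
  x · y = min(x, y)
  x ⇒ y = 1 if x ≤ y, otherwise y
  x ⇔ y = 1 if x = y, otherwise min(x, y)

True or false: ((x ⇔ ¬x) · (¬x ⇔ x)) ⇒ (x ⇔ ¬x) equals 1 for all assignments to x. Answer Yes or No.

Yes

x = 0 ↦ 1
x = 1/3 ↦ 1
x = 2/3 ↦ 1
x = 1 ↦ 1
Every assignment gives a value ≥ 1.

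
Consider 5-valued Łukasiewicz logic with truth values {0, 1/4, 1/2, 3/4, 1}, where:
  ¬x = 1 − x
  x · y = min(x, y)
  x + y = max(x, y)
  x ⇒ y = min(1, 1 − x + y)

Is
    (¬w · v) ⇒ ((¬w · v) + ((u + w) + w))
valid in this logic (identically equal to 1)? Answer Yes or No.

Yes

At u = 1/2, v = 1, w = 1/2, for instance:
¬w = ¬1/2 = 1/2
¬w · v = 1/2 · 1 = 1/2
u + w = 1/2 + 1/2 = 1/2
(u + w) + w = 1/2 + 1/2 = 1/2
(¬w · v) + ((u + w) + w) = 1/2 + 1/2 = 1/2
(¬w · v) ⇒ ((¬w · v) + ((u + w) + w)) = 1/2 ⇒ 1/2 = 1
and checking the remaining 124 assignments likewise gives ≥ 1 in every case.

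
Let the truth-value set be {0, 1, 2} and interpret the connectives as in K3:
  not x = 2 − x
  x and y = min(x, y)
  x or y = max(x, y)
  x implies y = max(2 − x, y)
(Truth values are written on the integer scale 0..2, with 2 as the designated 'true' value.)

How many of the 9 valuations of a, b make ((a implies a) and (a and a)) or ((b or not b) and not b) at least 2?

a = 0, b = 0 ↦ 2  ≥
a = 0, b = 1 ↦ 1  <
a = 0, b = 2 ↦ 0  <
a = 1, b = 0 ↦ 2  ≥
a = 1, b = 1 ↦ 1  <
a = 1, b = 2 ↦ 1  <
a = 2, b = 0 ↦ 2  ≥
a = 2, b = 1 ↦ 2  ≥
a = 2, b = 2 ↦ 2  ≥
So 5 of the 9 assignments meet the threshold.

5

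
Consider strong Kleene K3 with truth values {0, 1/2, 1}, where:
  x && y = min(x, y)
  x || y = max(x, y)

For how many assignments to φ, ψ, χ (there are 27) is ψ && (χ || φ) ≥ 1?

value 1: 5 assignments (counts)
value 1/2: 11 assignments
value 0: 11 assignments
So 5 of the 27 assignments meet the threshold.

5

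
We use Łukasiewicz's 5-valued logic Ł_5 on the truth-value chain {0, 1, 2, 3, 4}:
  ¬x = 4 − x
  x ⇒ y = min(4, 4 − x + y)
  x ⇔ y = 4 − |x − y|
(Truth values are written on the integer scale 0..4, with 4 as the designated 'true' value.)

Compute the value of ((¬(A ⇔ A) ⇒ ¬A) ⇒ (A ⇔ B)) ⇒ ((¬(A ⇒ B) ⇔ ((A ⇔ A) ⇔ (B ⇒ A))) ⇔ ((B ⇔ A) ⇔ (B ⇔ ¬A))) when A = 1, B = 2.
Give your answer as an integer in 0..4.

2

A ⇔ A = 1 ⇔ 1 = 4
¬(A ⇔ A) = ¬4 = 0
¬A = ¬1 = 3
¬(A ⇔ A) ⇒ ¬A = 0 ⇒ 3 = 4
A ⇔ B = 1 ⇔ 2 = 3
(¬(A ⇔ A) ⇒ ¬A) ⇒ (A ⇔ B) = 4 ⇒ 3 = 3
A ⇒ B = 1 ⇒ 2 = 4
¬(A ⇒ B) = ¬4 = 0
A ⇔ A = 1 ⇔ 1 = 4
B ⇒ A = 2 ⇒ 1 = 3
(A ⇔ A) ⇔ (B ⇒ A) = 4 ⇔ 3 = 3
¬(A ⇒ B) ⇔ ((A ⇔ A) ⇔ (B ⇒ A)) = 0 ⇔ 3 = 1
B ⇔ A = 2 ⇔ 1 = 3
¬A = ¬1 = 3
B ⇔ ¬A = 2 ⇔ 3 = 3
(B ⇔ A) ⇔ (B ⇔ ¬A) = 3 ⇔ 3 = 4
(¬(A ⇒ B) ⇔ ((A ⇔ A) ⇔ (B ⇒ A))) ⇔ ((B ⇔ A) ⇔ (B ⇔ ¬A)) = 1 ⇔ 4 = 1
((¬(A ⇔ A) ⇒ ¬A) ⇒ (A ⇔ B)) ⇒ ((¬(A ⇒ B) ⇔ ((A ⇔ A) ⇔ (B ⇒ A))) ⇔ ((B ⇔ A) ⇔ (B ⇔ ¬A))) = 3 ⇒ 1 = 2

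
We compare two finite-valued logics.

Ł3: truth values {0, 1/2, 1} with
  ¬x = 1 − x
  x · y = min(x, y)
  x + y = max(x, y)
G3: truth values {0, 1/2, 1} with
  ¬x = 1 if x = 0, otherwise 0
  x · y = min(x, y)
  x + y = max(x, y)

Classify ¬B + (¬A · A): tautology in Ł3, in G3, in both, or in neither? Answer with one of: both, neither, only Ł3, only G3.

In Ł3: at A = 0, B = 1/2 the value is 1/2 — not a tautology.
In G3: at A = 0, B = 1/2 the value is 0 — not a tautology.

neither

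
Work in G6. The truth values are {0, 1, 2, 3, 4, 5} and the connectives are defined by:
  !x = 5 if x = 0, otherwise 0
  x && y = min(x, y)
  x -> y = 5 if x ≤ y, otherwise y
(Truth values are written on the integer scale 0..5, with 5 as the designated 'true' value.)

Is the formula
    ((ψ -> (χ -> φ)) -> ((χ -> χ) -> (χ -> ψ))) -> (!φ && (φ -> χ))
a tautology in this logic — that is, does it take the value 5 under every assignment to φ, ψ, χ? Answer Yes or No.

Counterexample: take φ = 1, ψ = 0, χ = 0.
χ -> φ = 0 -> 1 = 5
ψ -> (χ -> φ) = 0 -> 5 = 5
χ -> χ = 0 -> 0 = 5
χ -> ψ = 0 -> 0 = 5
(χ -> χ) -> (χ -> ψ) = 5 -> 5 = 5
(ψ -> (χ -> φ)) -> ((χ -> χ) -> (χ -> ψ)) = 5 -> 5 = 5
!φ = !1 = 0
φ -> χ = 1 -> 0 = 0
!φ && (φ -> χ) = 0 && 0 = 0
((ψ -> (χ -> φ)) -> ((χ -> χ) -> (χ -> ψ))) -> (!φ && (φ -> χ)) = 5 -> 0 = 0
This gives 0 ≠ 5.

No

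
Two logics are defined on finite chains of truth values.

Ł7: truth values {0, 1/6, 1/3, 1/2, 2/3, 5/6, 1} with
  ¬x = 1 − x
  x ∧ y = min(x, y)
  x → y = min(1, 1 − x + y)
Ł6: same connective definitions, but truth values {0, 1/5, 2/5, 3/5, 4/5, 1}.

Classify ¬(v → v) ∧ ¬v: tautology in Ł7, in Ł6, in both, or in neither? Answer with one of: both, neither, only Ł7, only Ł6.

neither

In Ł7: at v = 0 the value is 0 — not a tautology.
In Ł6: at v = 0 the value is 0 — not a tautology.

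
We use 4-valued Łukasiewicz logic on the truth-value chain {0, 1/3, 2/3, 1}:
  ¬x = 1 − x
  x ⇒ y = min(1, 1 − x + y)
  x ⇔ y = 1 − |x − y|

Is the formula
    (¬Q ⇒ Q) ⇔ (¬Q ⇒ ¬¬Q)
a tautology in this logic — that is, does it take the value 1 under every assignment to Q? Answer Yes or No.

Q = 0 ↦ 1
Q = 1/3 ↦ 1
Q = 2/3 ↦ 1
Q = 1 ↦ 1
Every assignment gives a value ≥ 1.

Yes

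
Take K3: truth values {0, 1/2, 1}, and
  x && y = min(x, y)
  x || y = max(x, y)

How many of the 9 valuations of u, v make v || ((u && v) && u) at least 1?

u = 0, v = 0 ↦ 0  <
u = 0, v = 1/2 ↦ 1/2  <
u = 0, v = 1 ↦ 1  ≥
u = 1/2, v = 0 ↦ 0  <
u = 1/2, v = 1/2 ↦ 1/2  <
u = 1/2, v = 1 ↦ 1  ≥
u = 1, v = 0 ↦ 0  <
u = 1, v = 1/2 ↦ 1/2  <
u = 1, v = 1 ↦ 1  ≥
So 3 of the 9 assignments meet the threshold.

3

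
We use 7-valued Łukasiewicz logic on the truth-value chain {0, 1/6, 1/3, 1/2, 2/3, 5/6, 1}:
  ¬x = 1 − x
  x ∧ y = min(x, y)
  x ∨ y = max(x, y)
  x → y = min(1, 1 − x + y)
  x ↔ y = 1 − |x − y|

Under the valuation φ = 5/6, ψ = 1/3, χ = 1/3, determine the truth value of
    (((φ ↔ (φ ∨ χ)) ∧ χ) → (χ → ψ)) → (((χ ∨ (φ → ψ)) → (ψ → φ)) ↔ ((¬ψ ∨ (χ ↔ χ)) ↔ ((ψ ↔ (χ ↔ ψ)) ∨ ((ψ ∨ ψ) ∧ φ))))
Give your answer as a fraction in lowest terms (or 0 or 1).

1/3

φ ∨ χ = 5/6 ∨ 1/3 = 5/6
φ ↔ (φ ∨ χ) = 5/6 ↔ 5/6 = 1
(φ ↔ (φ ∨ χ)) ∧ χ = 1 ∧ 1/3 = 1/3
χ → ψ = 1/3 → 1/3 = 1
((φ ↔ (φ ∨ χ)) ∧ χ) → (χ → ψ) = 1/3 → 1 = 1
φ → ψ = 5/6 → 1/3 = 1/2
χ ∨ (φ → ψ) = 1/3 ∨ 1/2 = 1/2
ψ → φ = 1/3 → 5/6 = 1
(χ ∨ (φ → ψ)) → (ψ → φ) = 1/2 → 1 = 1
¬ψ = ¬1/3 = 2/3
χ ↔ χ = 1/3 ↔ 1/3 = 1
¬ψ ∨ (χ ↔ χ) = 2/3 ∨ 1 = 1
χ ↔ ψ = 1/3 ↔ 1/3 = 1
ψ ↔ (χ ↔ ψ) = 1/3 ↔ 1 = 1/3
ψ ∨ ψ = 1/3 ∨ 1/3 = 1/3
(ψ ∨ ψ) ∧ φ = 1/3 ∧ 5/6 = 1/3
(ψ ↔ (χ ↔ ψ)) ∨ ((ψ ∨ ψ) ∧ φ) = 1/3 ∨ 1/3 = 1/3
(¬ψ ∨ (χ ↔ χ)) ↔ ((ψ ↔ (χ ↔ ψ)) ∨ ((ψ ∨ ψ) ∧ φ)) = 1 ↔ 1/3 = 1/3
((χ ∨ (φ → ψ)) → (ψ → φ)) ↔ ((¬ψ ∨ (χ ↔ χ)) ↔ ((ψ ↔ (χ ↔ ψ)) ∨ ((ψ ∨ ψ) ∧ φ))) = 1 ↔ 1/3 = 1/3
(((φ ↔ (φ ∨ χ)) ∧ χ) → (χ → ψ)) → (((χ ∨ (φ → ψ)) → (ψ → φ)) ↔ ((¬ψ ∨ (χ ↔ χ)) ↔ ((ψ ↔ (χ ↔ ψ)) ∨ ((ψ ∨ ψ) ∧ φ)))) = 1 → 1/3 = 1/3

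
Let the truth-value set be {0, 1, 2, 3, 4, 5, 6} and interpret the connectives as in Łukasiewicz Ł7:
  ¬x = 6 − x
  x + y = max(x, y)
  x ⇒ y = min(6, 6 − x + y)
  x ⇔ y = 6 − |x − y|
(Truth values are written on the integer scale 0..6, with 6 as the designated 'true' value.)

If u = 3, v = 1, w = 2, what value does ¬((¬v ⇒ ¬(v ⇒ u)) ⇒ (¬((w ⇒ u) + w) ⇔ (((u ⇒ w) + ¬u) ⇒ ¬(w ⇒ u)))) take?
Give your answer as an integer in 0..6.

0

¬v = ¬1 = 5
v ⇒ u = 1 ⇒ 3 = 6
¬(v ⇒ u) = ¬6 = 0
¬v ⇒ ¬(v ⇒ u) = 5 ⇒ 0 = 1
w ⇒ u = 2 ⇒ 3 = 6
(w ⇒ u) + w = 6 + 2 = 6
¬((w ⇒ u) + w) = ¬6 = 0
u ⇒ w = 3 ⇒ 2 = 5
¬u = ¬3 = 3
(u ⇒ w) + ¬u = 5 + 3 = 5
w ⇒ u = 2 ⇒ 3 = 6
¬(w ⇒ u) = ¬6 = 0
((u ⇒ w) + ¬u) ⇒ ¬(w ⇒ u) = 5 ⇒ 0 = 1
¬((w ⇒ u) + w) ⇔ (((u ⇒ w) + ¬u) ⇒ ¬(w ⇒ u)) = 0 ⇔ 1 = 5
(¬v ⇒ ¬(v ⇒ u)) ⇒ (¬((w ⇒ u) + w) ⇔ (((u ⇒ w) + ¬u) ⇒ ¬(w ⇒ u))) = 1 ⇒ 5 = 6
¬((¬v ⇒ ¬(v ⇒ u)) ⇒ (¬((w ⇒ u) + w) ⇔ (((u ⇒ w) + ¬u) ⇒ ¬(w ⇒ u)))) = ¬6 = 0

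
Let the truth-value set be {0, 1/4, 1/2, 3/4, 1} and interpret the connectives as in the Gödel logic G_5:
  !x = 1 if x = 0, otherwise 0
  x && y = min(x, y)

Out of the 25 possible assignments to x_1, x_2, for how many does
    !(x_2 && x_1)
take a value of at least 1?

value 1: 9 assignments (counts)
value 0: 16 assignments
So 9 of the 25 assignments meet the threshold.

9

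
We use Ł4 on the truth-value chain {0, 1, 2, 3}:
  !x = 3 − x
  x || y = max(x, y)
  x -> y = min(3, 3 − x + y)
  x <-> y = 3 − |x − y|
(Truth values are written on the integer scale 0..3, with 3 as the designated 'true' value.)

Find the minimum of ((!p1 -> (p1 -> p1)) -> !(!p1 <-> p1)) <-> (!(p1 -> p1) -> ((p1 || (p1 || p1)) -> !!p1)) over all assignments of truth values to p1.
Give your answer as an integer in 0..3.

1

Take p1 = 1:
!p1 = !1 = 2
p1 -> p1 = 1 -> 1 = 3
!p1 -> (p1 -> p1) = 2 -> 3 = 3
!p1 = !1 = 2
!p1 <-> p1 = 2 <-> 1 = 2
!(!p1 <-> p1) = !2 = 1
(!p1 -> (p1 -> p1)) -> !(!p1 <-> p1) = 3 -> 1 = 1
p1 -> p1 = 1 -> 1 = 3
!(p1 -> p1) = !3 = 0
p1 || p1 = 1 || 1 = 1
p1 || (p1 || p1) = 1 || 1 = 1
!p1 = !1 = 2
!!p1 = !2 = 1
(p1 || (p1 || p1)) -> !!p1 = 1 -> 1 = 3
!(p1 -> p1) -> ((p1 || (p1 || p1)) -> !!p1) = 0 -> 3 = 3
((!p1 -> (p1 -> p1)) -> !(!p1 <-> p1)) <-> (!(p1 -> p1) -> ((p1 || (p1 || p1)) -> !!p1)) = 1 <-> 3 = 1
No assignment yields a value below 1, so this is the minimum.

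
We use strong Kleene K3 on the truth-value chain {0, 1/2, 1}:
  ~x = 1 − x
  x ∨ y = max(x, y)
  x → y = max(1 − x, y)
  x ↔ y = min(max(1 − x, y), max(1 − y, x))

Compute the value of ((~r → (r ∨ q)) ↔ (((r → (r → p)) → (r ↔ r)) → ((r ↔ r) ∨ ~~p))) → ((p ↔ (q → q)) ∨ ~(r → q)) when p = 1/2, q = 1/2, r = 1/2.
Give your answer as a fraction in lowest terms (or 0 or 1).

~r = ~1/2 = 1/2
r ∨ q = 1/2 ∨ 1/2 = 1/2
~r → (r ∨ q) = 1/2 → 1/2 = 1/2
r → p = 1/2 → 1/2 = 1/2
r → (r → p) = 1/2 → 1/2 = 1/2
r ↔ r = 1/2 ↔ 1/2 = 1/2
(r → (r → p)) → (r ↔ r) = 1/2 → 1/2 = 1/2
r ↔ r = 1/2 ↔ 1/2 = 1/2
~p = ~1/2 = 1/2
~~p = ~1/2 = 1/2
(r ↔ r) ∨ ~~p = 1/2 ∨ 1/2 = 1/2
((r → (r → p)) → (r ↔ r)) → ((r ↔ r) ∨ ~~p) = 1/2 → 1/2 = 1/2
(~r → (r ∨ q)) ↔ (((r → (r → p)) → (r ↔ r)) → ((r ↔ r) ∨ ~~p)) = 1/2 ↔ 1/2 = 1/2
q → q = 1/2 → 1/2 = 1/2
p ↔ (q → q) = 1/2 ↔ 1/2 = 1/2
r → q = 1/2 → 1/2 = 1/2
~(r → q) = ~1/2 = 1/2
(p ↔ (q → q)) ∨ ~(r → q) = 1/2 ∨ 1/2 = 1/2
((~r → (r ∨ q)) ↔ (((r → (r → p)) → (r ↔ r)) → ((r ↔ r) ∨ ~~p))) → ((p ↔ (q → q)) ∨ ~(r → q)) = 1/2 → 1/2 = 1/2

1/2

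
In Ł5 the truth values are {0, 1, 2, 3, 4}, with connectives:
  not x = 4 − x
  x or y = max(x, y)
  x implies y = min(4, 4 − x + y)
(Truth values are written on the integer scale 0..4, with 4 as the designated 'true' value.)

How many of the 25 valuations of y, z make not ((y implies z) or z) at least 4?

value 4: 1 assignment (counts)
value 3: 2 assignments
value 2: 3 assignments
value 1: 4 assignments
value 0: 15 assignments
So 1 of the 25 assignments meets the threshold.

1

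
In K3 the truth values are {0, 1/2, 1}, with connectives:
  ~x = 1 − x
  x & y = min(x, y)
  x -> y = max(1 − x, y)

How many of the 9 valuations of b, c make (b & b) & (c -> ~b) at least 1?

b = 0, c = 0 ↦ 0  <
b = 0, c = 1/2 ↦ 0  <
b = 0, c = 1 ↦ 0  <
b = 1/2, c = 0 ↦ 1/2  <
b = 1/2, c = 1/2 ↦ 1/2  <
b = 1/2, c = 1 ↦ 1/2  <
b = 1, c = 0 ↦ 1  ≥
b = 1, c = 1/2 ↦ 1/2  <
b = 1, c = 1 ↦ 0  <
So 1 of the 9 assignments meets the threshold.

1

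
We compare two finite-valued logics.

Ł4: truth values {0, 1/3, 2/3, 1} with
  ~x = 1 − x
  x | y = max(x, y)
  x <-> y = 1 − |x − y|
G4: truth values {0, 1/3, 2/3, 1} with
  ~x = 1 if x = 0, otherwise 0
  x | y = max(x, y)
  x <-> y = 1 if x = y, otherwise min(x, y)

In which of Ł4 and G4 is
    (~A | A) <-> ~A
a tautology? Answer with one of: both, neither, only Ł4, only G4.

neither

In Ł4: at A = 2/3 the value is 2/3 — not a tautology.
In G4: at A = 1/3 the value is 0 — not a tautology.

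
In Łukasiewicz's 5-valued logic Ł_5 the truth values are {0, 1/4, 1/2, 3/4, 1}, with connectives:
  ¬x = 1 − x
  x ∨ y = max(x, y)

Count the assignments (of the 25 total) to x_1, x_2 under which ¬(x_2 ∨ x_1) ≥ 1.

value 1: 1 assignment (counts)
value 3/4: 3 assignments
value 1/2: 5 assignments
value 1/4: 7 assignments
value 0: 9 assignments
So 1 of the 25 assignments meets the threshold.

1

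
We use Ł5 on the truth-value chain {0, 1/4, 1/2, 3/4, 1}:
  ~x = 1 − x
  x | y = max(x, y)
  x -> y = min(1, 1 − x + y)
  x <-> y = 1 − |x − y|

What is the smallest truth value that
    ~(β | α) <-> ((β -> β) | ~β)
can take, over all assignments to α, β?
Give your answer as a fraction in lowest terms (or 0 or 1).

0

Take α = 0, β = 1:
β | α = 1 | 0 = 1
~(β | α) = ~1 = 0
β -> β = 1 -> 1 = 1
~β = ~1 = 0
(β -> β) | ~β = 1 | 0 = 1
~(β | α) <-> ((β -> β) | ~β) = 0 <-> 1 = 0
No assignment yields a value below 0, so this is the minimum.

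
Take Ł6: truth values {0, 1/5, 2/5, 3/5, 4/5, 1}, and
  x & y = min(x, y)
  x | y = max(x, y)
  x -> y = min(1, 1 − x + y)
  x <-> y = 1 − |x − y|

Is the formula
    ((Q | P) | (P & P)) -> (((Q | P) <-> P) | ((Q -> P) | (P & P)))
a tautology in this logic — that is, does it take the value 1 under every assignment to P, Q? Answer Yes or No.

Counterexample: take P = 0, Q = 3/5.
Q | P = 3/5 | 0 = 3/5
P & P = 0 & 0 = 0
(Q | P) | (P & P) = 3/5 | 0 = 3/5
Q | P = 3/5 | 0 = 3/5
(Q | P) <-> P = 3/5 <-> 0 = 2/5
Q -> P = 3/5 -> 0 = 2/5
P & P = 0 & 0 = 0
(Q -> P) | (P & P) = 2/5 | 0 = 2/5
((Q | P) <-> P) | ((Q -> P) | (P & P)) = 2/5 | 2/5 = 2/5
((Q | P) | (P & P)) -> (((Q | P) <-> P) | ((Q -> P) | (P & P))) = 3/5 -> 2/5 = 4/5
This gives 4/5 ≠ 1.

No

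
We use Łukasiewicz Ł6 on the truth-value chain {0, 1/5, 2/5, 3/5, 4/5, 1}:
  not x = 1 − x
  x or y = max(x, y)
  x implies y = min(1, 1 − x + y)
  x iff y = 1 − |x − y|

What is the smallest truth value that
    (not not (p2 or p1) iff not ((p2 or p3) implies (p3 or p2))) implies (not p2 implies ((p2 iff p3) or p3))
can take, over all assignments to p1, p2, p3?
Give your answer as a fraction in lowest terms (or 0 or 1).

Take p1 = 0, p2 = 0, p3 = 2/5:
p2 or p1 = 0 or 0 = 0
not (p2 or p1) = not 0 = 1
not not (p2 or p1) = not 1 = 0
p2 or p3 = 0 or 2/5 = 2/5
p3 or p2 = 2/5 or 0 = 2/5
(p2 or p3) implies (p3 or p2) = 2/5 implies 2/5 = 1
not ((p2 or p3) implies (p3 or p2)) = not 1 = 0
not not (p2 or p1) iff not ((p2 or p3) implies (p3 or p2)) = 0 iff 0 = 1
not p2 = not 0 = 1
p2 iff p3 = 0 iff 2/5 = 3/5
(p2 iff p3) or p3 = 3/5 or 2/5 = 3/5
not p2 implies ((p2 iff p3) or p3) = 1 implies 3/5 = 3/5
(not not (p2 or p1) iff not ((p2 or p3) implies (p3 or p2))) implies (not p2 implies ((p2 iff p3) or p3)) = 1 implies 3/5 = 3/5
No assignment yields a value below 3/5, so this is the minimum.

3/5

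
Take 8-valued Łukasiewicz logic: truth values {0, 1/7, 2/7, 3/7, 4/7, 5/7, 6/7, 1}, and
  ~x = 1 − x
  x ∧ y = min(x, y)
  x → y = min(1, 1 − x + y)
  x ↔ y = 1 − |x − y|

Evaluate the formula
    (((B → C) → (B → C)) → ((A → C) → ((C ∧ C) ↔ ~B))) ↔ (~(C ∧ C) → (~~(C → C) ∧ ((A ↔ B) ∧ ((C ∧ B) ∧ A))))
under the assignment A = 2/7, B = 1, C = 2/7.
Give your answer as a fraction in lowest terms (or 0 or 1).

6/7

B → C = 1 → 2/7 = 2/7
B → C = 1 → 2/7 = 2/7
(B → C) → (B → C) = 2/7 → 2/7 = 1
A → C = 2/7 → 2/7 = 1
C ∧ C = 2/7 ∧ 2/7 = 2/7
~B = ~1 = 0
(C ∧ C) ↔ ~B = 2/7 ↔ 0 = 5/7
(A → C) → ((C ∧ C) ↔ ~B) = 1 → 5/7 = 5/7
((B → C) → (B → C)) → ((A → C) → ((C ∧ C) ↔ ~B)) = 1 → 5/7 = 5/7
C ∧ C = 2/7 ∧ 2/7 = 2/7
~(C ∧ C) = ~2/7 = 5/7
C → C = 2/7 → 2/7 = 1
~(C → C) = ~1 = 0
~~(C → C) = ~0 = 1
A ↔ B = 2/7 ↔ 1 = 2/7
C ∧ B = 2/7 ∧ 1 = 2/7
(C ∧ B) ∧ A = 2/7 ∧ 2/7 = 2/7
(A ↔ B) ∧ ((C ∧ B) ∧ A) = 2/7 ∧ 2/7 = 2/7
~~(C → C) ∧ ((A ↔ B) ∧ ((C ∧ B) ∧ A)) = 1 ∧ 2/7 = 2/7
~(C ∧ C) → (~~(C → C) ∧ ((A ↔ B) ∧ ((C ∧ B) ∧ A))) = 5/7 → 2/7 = 4/7
(((B → C) → (B → C)) → ((A → C) → ((C ∧ C) ↔ ~B))) ↔ (~(C ∧ C) → (~~(C → C) ∧ ((A ↔ B) ∧ ((C ∧ B) ∧ A)))) = 5/7 ↔ 4/7 = 6/7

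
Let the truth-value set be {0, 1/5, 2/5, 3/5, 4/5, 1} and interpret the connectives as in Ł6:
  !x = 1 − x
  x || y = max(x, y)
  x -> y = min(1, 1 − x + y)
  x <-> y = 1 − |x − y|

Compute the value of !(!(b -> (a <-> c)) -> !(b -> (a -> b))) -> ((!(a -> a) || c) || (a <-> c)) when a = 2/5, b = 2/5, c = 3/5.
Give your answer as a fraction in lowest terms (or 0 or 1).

a <-> c = 2/5 <-> 3/5 = 4/5
b -> (a <-> c) = 2/5 -> 4/5 = 1
!(b -> (a <-> c)) = !1 = 0
a -> b = 2/5 -> 2/5 = 1
b -> (a -> b) = 2/5 -> 1 = 1
!(b -> (a -> b)) = !1 = 0
!(b -> (a <-> c)) -> !(b -> (a -> b)) = 0 -> 0 = 1
!(!(b -> (a <-> c)) -> !(b -> (a -> b))) = !1 = 0
a -> a = 2/5 -> 2/5 = 1
!(a -> a) = !1 = 0
!(a -> a) || c = 0 || 3/5 = 3/5
a <-> c = 2/5 <-> 3/5 = 4/5
(!(a -> a) || c) || (a <-> c) = 3/5 || 4/5 = 4/5
!(!(b -> (a <-> c)) -> !(b -> (a -> b))) -> ((!(a -> a) || c) || (a <-> c)) = 0 -> 4/5 = 1

1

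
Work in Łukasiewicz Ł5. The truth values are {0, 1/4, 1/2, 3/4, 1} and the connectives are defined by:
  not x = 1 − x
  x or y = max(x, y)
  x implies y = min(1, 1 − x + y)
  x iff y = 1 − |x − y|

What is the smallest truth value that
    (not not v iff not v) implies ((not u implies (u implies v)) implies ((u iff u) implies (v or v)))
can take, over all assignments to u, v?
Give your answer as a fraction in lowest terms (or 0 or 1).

Take u = 0, v = 1/2:
not v = not 1/2 = 1/2
not not v = not 1/2 = 1/2
not v = not 1/2 = 1/2
not not v iff not v = 1/2 iff 1/2 = 1
not u = not 0 = 1
u implies v = 0 implies 1/2 = 1
not u implies (u implies v) = 1 implies 1 = 1
u iff u = 0 iff 0 = 1
v or v = 1/2 or 1/2 = 1/2
(u iff u) implies (v or v) = 1 implies 1/2 = 1/2
(not u implies (u implies v)) implies ((u iff u) implies (v or v)) = 1 implies 1/2 = 1/2
(not not v iff not v) implies ((not u implies (u implies v)) implies ((u iff u) implies (v or v))) = 1 implies 1/2 = 1/2
No assignment yields a value below 1/2, so this is the minimum.

1/2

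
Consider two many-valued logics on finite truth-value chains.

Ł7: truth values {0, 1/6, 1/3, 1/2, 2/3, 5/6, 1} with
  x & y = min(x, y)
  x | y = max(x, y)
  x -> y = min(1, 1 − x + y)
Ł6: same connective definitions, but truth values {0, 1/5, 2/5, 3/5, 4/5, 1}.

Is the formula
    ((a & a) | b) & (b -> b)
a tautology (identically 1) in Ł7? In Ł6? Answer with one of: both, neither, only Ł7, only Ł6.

neither

In Ł7: at a = 0, b = 0 the value is 0 — not a tautology.
In Ł6: at a = 0, b = 0 the value is 0 — not a tautology.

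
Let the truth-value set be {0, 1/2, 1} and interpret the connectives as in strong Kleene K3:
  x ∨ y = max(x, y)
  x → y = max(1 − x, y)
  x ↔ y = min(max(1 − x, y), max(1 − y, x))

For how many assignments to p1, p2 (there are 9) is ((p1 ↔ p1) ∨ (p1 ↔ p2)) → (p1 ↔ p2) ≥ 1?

2

p1 = 0, p2 = 0 ↦ 1  ≥
p1 = 0, p2 = 1/2 ↦ 1/2  <
p1 = 0, p2 = 1 ↦ 0  <
p1 = 1/2, p2 = 0 ↦ 1/2  <
p1 = 1/2, p2 = 1/2 ↦ 1/2  <
p1 = 1/2, p2 = 1 ↦ 1/2  <
p1 = 1, p2 = 0 ↦ 0  <
p1 = 1, p2 = 1/2 ↦ 1/2  <
p1 = 1, p2 = 1 ↦ 1  ≥
So 2 of the 9 assignments meet the threshold.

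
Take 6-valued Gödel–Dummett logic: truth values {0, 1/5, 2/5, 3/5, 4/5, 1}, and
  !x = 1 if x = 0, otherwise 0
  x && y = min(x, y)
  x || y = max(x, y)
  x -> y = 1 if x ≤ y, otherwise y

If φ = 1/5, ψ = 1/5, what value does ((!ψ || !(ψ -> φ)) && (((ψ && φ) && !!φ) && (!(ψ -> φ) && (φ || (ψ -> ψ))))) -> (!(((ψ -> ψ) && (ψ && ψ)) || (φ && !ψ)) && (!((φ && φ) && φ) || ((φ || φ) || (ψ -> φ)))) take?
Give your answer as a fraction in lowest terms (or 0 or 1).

1

!ψ = !1/5 = 0
ψ -> φ = 1/5 -> 1/5 = 1
!(ψ -> φ) = !1 = 0
!ψ || !(ψ -> φ) = 0 || 0 = 0
ψ && φ = 1/5 && 1/5 = 1/5
!φ = !1/5 = 0
!!φ = !0 = 1
(ψ && φ) && !!φ = 1/5 && 1 = 1/5
ψ -> φ = 1/5 -> 1/5 = 1
!(ψ -> φ) = !1 = 0
ψ -> ψ = 1/5 -> 1/5 = 1
φ || (ψ -> ψ) = 1/5 || 1 = 1
!(ψ -> φ) && (φ || (ψ -> ψ)) = 0 && 1 = 0
((ψ && φ) && !!φ) && (!(ψ -> φ) && (φ || (ψ -> ψ))) = 1/5 && 0 = 0
(!ψ || !(ψ -> φ)) && (((ψ && φ) && !!φ) && (!(ψ -> φ) && (φ || (ψ -> ψ)))) = 0 && 0 = 0
ψ -> ψ = 1/5 -> 1/5 = 1
ψ && ψ = 1/5 && 1/5 = 1/5
(ψ -> ψ) && (ψ && ψ) = 1 && 1/5 = 1/5
!ψ = !1/5 = 0
φ && !ψ = 1/5 && 0 = 0
((ψ -> ψ) && (ψ && ψ)) || (φ && !ψ) = 1/5 || 0 = 1/5
!(((ψ -> ψ) && (ψ && ψ)) || (φ && !ψ)) = !1/5 = 0
φ && φ = 1/5 && 1/5 = 1/5
(φ && φ) && φ = 1/5 && 1/5 = 1/5
!((φ && φ) && φ) = !1/5 = 0
φ || φ = 1/5 || 1/5 = 1/5
ψ -> φ = 1/5 -> 1/5 = 1
(φ || φ) || (ψ -> φ) = 1/5 || 1 = 1
!((φ && φ) && φ) || ((φ || φ) || (ψ -> φ)) = 0 || 1 = 1
!(((ψ -> ψ) && (ψ && ψ)) || (φ && !ψ)) && (!((φ && φ) && φ) || ((φ || φ) || (ψ -> φ))) = 0 && 1 = 0
((!ψ || !(ψ -> φ)) && (((ψ && φ) && !!φ) && (!(ψ -> φ) && (φ || (ψ -> ψ))))) -> (!(((ψ -> ψ) && (ψ && ψ)) || (φ && !ψ)) && (!((φ && φ) && φ) || ((φ || φ) || (ψ -> φ)))) = 0 -> 0 = 1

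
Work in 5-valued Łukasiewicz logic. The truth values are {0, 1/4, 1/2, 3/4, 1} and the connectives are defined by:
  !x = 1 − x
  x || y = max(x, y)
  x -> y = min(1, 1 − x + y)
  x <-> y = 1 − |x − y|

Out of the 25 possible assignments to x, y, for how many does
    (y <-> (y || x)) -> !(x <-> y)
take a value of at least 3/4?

9

value 1: 7 assignments (counts)
value 3/4: 2 assignments (counts)
value 1/2: 7 assignments
value 1/4: 4 assignments
value 0: 5 assignments
So 9 of the 25 assignments meet the threshold.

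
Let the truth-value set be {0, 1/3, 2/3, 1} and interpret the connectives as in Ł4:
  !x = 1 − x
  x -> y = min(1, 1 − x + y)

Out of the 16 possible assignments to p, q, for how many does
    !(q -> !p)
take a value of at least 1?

1

p = 0, q = 0 ↦ 0  <
p = 0, q = 1/3 ↦ 0  <
p = 0, q = 2/3 ↦ 0  <
p = 0, q = 1 ↦ 0  <
p = 1/3, q = 0 ↦ 0  <
p = 1/3, q = 1/3 ↦ 0  <
p = 1/3, q = 2/3 ↦ 0  <
p = 1/3, q = 1 ↦ 1/3  <
p = 2/3, q = 0 ↦ 0  <
p = 2/3, q = 1/3 ↦ 0  <
p = 2/3, q = 2/3 ↦ 1/3  <
p = 2/3, q = 1 ↦ 2/3  <
p = 1, q = 0 ↦ 0  <
p = 1, q = 1/3 ↦ 1/3  <
p = 1, q = 2/3 ↦ 2/3  <
p = 1, q = 1 ↦ 1  ≥
So 1 of the 16 assignments meets the threshold.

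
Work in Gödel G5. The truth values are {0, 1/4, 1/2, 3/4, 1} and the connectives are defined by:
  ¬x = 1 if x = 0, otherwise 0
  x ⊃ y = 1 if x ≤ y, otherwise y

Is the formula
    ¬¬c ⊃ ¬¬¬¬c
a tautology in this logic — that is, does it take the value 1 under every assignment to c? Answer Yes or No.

Yes

c = 0 ↦ 1
c = 1/4 ↦ 1
c = 1/2 ↦ 1
c = 3/4 ↦ 1
c = 1 ↦ 1
Every assignment gives a value ≥ 1.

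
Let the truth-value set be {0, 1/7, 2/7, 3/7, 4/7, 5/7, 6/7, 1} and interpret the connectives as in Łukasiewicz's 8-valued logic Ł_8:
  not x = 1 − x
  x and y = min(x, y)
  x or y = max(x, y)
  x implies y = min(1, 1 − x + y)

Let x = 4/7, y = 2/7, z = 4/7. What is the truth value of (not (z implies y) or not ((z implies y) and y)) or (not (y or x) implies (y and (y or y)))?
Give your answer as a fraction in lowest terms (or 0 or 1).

z implies y = 4/7 implies 2/7 = 5/7
not (z implies y) = not 5/7 = 2/7
z implies y = 4/7 implies 2/7 = 5/7
(z implies y) and y = 5/7 and 2/7 = 2/7
not ((z implies y) and y) = not 2/7 = 5/7
not (z implies y) or not ((z implies y) and y) = 2/7 or 5/7 = 5/7
y or x = 2/7 or 4/7 = 4/7
not (y or x) = not 4/7 = 3/7
y or y = 2/7 or 2/7 = 2/7
y and (y or y) = 2/7 and 2/7 = 2/7
not (y or x) implies (y and (y or y)) = 3/7 implies 2/7 = 6/7
(not (z implies y) or not ((z implies y) and y)) or (not (y or x) implies (y and (y or y))) = 5/7 or 6/7 = 6/7

6/7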